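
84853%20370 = 3373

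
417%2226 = 417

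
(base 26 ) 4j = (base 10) 123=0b1111011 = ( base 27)4f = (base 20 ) 63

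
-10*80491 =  - 804910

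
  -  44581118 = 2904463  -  47485581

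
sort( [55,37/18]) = [ 37/18, 55] 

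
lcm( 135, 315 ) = 945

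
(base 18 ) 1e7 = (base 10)583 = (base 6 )2411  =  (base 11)490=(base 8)1107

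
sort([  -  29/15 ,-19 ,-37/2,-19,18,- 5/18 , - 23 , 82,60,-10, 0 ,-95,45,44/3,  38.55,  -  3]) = [ - 95, - 23, - 19,  -  19, - 37/2 , - 10  ,-3,-29/15, - 5/18 , 0, 44/3, 18,38.55, 45, 60,82] 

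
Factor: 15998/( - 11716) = - 7999/5858=- 2^(-1)*19^1*29^( - 1)*101^(- 1 )*421^1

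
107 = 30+77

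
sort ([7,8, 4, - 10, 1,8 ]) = [ - 10,1,4, 7,8,  8] 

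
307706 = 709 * 434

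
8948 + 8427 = 17375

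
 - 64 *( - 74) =4736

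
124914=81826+43088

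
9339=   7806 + 1533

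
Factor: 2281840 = 2^4* 5^1* 11^1*2593^1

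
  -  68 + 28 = -40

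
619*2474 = 1531406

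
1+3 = 4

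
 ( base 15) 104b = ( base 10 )3446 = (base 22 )72e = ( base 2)110101110110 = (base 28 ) 4b2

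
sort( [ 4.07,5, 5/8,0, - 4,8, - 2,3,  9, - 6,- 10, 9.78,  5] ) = [ - 10, - 6, - 4, - 2, 0,5/8,3 , 4.07,  5,5,  8, 9, 9.78]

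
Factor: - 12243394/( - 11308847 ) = 2^1*11^( - 1)*23^( - 1) * 29^1*44699^(  -  1 )*211093^1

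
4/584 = 1/146=0.01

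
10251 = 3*3417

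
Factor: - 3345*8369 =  - 27994305 =- 3^1*5^1*223^1*8369^1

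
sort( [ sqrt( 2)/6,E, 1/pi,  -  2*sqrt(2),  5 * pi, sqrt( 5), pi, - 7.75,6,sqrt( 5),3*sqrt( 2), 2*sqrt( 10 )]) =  [ - 7.75, -2*sqrt( 2),  sqrt( 2)/6, 1/pi, sqrt ( 5),sqrt( 5),E,pi,3*sqrt( 2 ),6, 2 * sqrt ( 10),  5*pi ]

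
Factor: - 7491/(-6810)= 2^( - 1) * 5^( - 1) *11^1= 11/10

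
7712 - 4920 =2792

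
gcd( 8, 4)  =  4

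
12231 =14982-2751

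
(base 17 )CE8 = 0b111010000010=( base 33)3DI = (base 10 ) 3714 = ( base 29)4c2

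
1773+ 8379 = 10152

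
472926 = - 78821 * ( - 6)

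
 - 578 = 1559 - 2137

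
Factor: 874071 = 3^6*11^1*109^1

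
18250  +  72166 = 90416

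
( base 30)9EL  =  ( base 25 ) DGG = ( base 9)12640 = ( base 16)215D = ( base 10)8541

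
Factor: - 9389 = - 41^1*229^1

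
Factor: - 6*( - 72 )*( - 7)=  - 2^4*3^3*7^1 = - 3024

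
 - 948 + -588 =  - 1536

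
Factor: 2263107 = 3^1*7^1*11^1*97^1*101^1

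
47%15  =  2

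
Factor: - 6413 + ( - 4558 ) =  - 3^2 * 23^1*53^1 = - 10971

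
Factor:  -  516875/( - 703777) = 5^4*23^ ( - 1)*37^( -1 ) = 625/851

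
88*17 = 1496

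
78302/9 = 78302/9 = 8700.22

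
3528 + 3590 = 7118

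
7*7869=55083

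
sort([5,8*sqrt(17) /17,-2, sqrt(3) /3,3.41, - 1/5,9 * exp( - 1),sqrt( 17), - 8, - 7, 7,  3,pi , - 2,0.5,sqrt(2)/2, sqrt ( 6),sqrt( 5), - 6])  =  [ - 8, - 7 ,-6, - 2 , - 2, - 1/5,0.5, sqrt (3) /3,sqrt (2 ) /2,8*sqrt( 17)/17,sqrt (5) , sqrt( 6), 3,pi,  9 * exp( - 1),3.41, sqrt (17 ),5,7 ] 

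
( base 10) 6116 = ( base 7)23555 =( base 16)17e4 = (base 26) 916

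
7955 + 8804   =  16759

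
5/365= 1/73 = 0.01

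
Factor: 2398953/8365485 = 799651/2788495 = 5^( - 1 )*29^ (-1 )*19231^( - 1)*799651^1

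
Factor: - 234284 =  - 2^2*37^1*1583^1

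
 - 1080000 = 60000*( - 18) 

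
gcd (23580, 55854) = 18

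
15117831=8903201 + 6214630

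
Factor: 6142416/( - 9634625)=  - 2^4*3^1*5^ (-3)*7^( - 1)*11^(-2)*13^( - 1 ) * 101^1*181^1 = -877488/1376375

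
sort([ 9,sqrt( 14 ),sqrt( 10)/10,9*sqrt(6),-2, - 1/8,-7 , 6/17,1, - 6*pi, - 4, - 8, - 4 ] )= [  -  6*pi , - 8,-7, - 4,-4,  -  2,-1/8,  sqrt(10)/10,6/17,1,sqrt (14), 9, 9*sqrt ( 6 ) ] 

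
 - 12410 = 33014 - 45424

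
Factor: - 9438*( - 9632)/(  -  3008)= - 3^1*7^1*11^2*13^1*43^1 * 47^( - 1)=- 1420419/47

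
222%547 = 222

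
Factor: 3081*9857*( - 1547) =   -  46981488099 = - 3^1*7^1 * 13^2*17^1*79^1 * 9857^1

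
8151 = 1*8151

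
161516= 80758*2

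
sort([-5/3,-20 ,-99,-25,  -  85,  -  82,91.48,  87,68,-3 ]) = [ - 99,  -  85, - 82,-25,-20,-3, -5/3,68, 87,91.48 ]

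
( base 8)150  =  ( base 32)38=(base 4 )1220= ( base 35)2Y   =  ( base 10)104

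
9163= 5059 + 4104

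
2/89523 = 2/89523  =  0.00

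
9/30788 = 9/30788 = 0.00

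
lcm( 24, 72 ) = 72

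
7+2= 9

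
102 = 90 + 12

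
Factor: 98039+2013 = 2^2  *25013^1 = 100052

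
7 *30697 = 214879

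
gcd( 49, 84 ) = 7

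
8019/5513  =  1 + 2506/5513 = 1.45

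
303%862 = 303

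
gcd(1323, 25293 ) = 3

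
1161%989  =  172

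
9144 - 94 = 9050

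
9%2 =1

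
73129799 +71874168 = 145003967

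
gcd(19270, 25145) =235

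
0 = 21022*0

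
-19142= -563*34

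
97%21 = 13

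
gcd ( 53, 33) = 1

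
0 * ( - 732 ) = 0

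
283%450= 283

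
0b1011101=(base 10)93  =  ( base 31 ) 30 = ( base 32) 2T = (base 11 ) 85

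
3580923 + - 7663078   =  -4082155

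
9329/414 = 9329/414 = 22.53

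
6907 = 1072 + 5835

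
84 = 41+43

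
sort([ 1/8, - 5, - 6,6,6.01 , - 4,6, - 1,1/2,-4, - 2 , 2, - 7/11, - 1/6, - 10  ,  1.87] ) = [ - 10, - 6,  -  5, - 4 ,  -  4, - 2, - 1,-7/11, - 1/6,1/8,1/2,1.87,2 , 6, 6, 6.01]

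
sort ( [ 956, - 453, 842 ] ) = [ - 453, 842, 956 ]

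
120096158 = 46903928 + 73192230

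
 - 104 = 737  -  841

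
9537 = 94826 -85289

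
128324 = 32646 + 95678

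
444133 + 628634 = 1072767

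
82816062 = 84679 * 978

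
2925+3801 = 6726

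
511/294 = 1  +  31/42=1.74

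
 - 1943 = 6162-8105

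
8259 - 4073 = 4186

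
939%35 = 29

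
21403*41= 877523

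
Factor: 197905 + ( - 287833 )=  -  2^3 * 3^2*1249^1 =- 89928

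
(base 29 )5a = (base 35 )4F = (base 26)5P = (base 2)10011011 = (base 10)155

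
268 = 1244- 976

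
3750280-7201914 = - 3451634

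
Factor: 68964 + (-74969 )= -6005 = - 5^1*1201^1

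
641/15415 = 641/15415=0.04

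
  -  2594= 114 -2708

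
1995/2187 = 665/729 = 0.91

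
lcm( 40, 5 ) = 40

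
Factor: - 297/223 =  - 3^3*11^1*223^( - 1) 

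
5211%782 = 519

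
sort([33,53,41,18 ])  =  [ 18,33,  41,53]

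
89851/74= 1214 + 15/74  =  1214.20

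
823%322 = 179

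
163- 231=-68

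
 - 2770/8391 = - 2770/8391 = -0.33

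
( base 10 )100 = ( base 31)37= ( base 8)144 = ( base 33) 31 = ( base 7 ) 202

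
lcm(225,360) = 1800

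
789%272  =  245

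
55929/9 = 6214 + 1/3 = 6214.33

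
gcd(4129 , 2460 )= 1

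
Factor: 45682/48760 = 2^( - 2 )*5^ ( - 1)*7^1 *13^1 * 23^( - 1 ) * 53^(  -  1)*251^1 = 22841/24380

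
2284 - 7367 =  - 5083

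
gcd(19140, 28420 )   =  580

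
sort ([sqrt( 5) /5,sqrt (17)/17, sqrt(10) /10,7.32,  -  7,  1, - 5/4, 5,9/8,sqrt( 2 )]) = [ - 7,  -  5/4, sqrt(17 ) /17 , sqrt( 10 )/10, sqrt (5)/5,1, 9/8,sqrt( 2),5, 7.32]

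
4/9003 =4/9003 = 0.00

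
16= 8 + 8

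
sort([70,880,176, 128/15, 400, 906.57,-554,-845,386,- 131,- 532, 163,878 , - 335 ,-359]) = [- 845,-554, - 532, - 359,-335,-131 , 128/15, 70,163,176,  386,400,878,880, 906.57 ]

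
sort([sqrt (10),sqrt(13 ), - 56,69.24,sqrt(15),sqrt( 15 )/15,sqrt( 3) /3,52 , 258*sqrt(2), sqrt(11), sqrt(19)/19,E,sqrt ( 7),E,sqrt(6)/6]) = [ - 56,sqrt( 19) /19,sqrt ( 15)/15, sqrt(6)/6,sqrt(3 )/3,sqrt(7 ), E, E,sqrt ( 10),sqrt( 11),sqrt( 13), sqrt(15),52,69.24, 258*sqrt (2 )]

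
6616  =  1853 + 4763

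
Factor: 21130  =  2^1*5^1*  2113^1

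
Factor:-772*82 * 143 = - 2^3*11^1 * 13^1*41^1 * 193^1  =  - 9052472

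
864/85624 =108/10703  =  0.01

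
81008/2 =40504 = 40504.00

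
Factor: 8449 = 7^1 * 17^1*71^1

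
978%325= 3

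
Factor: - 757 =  - 757^1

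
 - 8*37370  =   - 298960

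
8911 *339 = 3020829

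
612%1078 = 612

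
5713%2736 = 241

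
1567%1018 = 549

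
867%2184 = 867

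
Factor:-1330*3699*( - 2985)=14685214950  =  2^1*3^4*5^2* 7^1*19^1*137^1*199^1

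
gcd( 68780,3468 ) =4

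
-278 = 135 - 413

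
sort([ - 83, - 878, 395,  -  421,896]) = [ - 878, - 421, - 83, 395, 896 ]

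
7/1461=7/1461 = 0.00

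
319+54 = 373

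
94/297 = 94/297 = 0.32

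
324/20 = 81/5 = 16.20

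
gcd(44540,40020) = 20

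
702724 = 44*15971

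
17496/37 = 17496/37 = 472.86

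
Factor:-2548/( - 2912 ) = 7/8 = 2^( - 3)*7^1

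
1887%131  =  53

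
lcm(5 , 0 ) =0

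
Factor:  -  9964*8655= -86238420 = -2^2  *  3^1*5^1*47^1*53^1*577^1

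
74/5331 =74/5331 = 0.01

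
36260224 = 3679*9856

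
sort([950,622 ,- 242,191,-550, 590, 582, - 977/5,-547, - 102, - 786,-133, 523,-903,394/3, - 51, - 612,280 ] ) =[-903, - 786, - 612, - 550,  -  547, - 242, - 977/5,  -  133,  -  102, - 51,394/3,191, 280,523, 582, 590,622,950]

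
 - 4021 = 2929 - 6950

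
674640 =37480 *18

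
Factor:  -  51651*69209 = - 3^3 *7^1 * 1913^1*9887^1 = - 3574714059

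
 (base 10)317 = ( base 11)269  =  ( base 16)13d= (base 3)102202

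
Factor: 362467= 7^1*53^1 * 977^1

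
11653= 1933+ 9720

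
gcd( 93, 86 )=1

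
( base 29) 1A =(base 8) 47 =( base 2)100111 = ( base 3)1110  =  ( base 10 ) 39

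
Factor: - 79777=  - 79777^1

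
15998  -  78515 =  - 62517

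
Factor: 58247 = 7^1*53^1*157^1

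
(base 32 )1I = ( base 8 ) 62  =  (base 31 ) 1j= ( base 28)1M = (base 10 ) 50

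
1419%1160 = 259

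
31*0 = 0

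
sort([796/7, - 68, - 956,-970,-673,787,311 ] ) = [ - 970, - 956, - 673, - 68, 796/7,311, 787]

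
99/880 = 9/80 = 0.11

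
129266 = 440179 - 310913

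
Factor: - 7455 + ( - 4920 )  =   - 12375 = - 3^2 *5^3 * 11^1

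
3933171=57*69003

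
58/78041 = 58/78041 = 0.00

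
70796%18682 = 14750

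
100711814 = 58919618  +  41792196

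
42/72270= 7/12045 =0.00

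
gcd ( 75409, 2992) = 1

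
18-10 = 8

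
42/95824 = 21/47912 = 0.00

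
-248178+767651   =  519473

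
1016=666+350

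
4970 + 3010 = 7980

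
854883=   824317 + 30566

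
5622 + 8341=13963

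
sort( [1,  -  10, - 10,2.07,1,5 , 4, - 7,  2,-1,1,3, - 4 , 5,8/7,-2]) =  [ - 10, - 10,- 7, - 4,-2,-1,  1,1,1,8/7, 2,2.07,3,4,  5, 5 ]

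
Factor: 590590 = 2^1 * 5^1 * 7^1*11^1*13^1*59^1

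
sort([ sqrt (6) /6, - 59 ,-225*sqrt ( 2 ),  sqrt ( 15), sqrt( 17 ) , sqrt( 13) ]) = [ - 225*sqrt( 2), - 59 , sqrt( 6 ) /6,  sqrt(13), sqrt( 15 ) , sqrt ( 17)]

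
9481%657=283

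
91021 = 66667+24354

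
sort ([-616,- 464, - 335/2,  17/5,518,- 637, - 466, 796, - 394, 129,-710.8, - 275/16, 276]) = [ - 710.8, - 637, - 616, - 466 , - 464,-394, - 335/2, - 275/16, 17/5, 129,276, 518, 796 ]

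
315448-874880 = - 559432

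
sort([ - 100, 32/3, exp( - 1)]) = [ - 100, exp(  -  1), 32/3 ]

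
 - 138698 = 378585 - 517283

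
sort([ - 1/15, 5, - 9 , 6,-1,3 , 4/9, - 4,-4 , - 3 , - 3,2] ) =[- 9, - 4, - 4,-3, - 3,  -  1, - 1/15,4/9,2,3,5,6]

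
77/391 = 77/391 = 0.20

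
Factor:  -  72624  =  -2^4*3^1*17^1*89^1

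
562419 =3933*143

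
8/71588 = 2/17897 = 0.00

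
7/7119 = 1/1017 = 0.00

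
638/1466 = 319/733 =0.44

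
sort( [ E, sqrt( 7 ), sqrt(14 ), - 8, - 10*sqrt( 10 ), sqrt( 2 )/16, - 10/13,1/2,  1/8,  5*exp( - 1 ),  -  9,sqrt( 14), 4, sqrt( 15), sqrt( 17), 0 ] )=[-10*sqrt(10 ), - 9, - 8,- 10/13, 0,sqrt( 2)/16, 1/8,1/2,5*exp( - 1 ), sqrt(7 ), E, sqrt( 14), sqrt( 14 ), sqrt( 15), 4, sqrt(17) ] 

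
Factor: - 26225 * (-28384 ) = 2^5*5^2*887^1 * 1049^1 =744370400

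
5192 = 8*649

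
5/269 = 5/269 = 0.02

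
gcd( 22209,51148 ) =673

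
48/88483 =48/88483 = 0.00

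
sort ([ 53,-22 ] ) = [ - 22,53 ] 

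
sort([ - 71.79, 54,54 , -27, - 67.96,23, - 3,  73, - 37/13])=[ - 71.79, - 67.96, - 27, - 3,- 37/13,23,  54, 54,73 ] 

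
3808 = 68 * 56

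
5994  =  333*18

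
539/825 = 49/75=0.65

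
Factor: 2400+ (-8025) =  - 5625 = -  3^2 * 5^4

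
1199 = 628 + 571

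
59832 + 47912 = 107744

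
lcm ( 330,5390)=16170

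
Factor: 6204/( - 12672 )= -47/96 =- 2^( - 5 )*3^( - 1 )*47^1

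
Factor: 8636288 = 2^7*109^1 * 619^1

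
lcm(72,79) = 5688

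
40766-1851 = 38915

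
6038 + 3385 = 9423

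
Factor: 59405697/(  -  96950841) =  - 1523223/2485919  =  -3^2*13^1*37^( - 1 ) * 47^1 * 277^1 *67187^( - 1 )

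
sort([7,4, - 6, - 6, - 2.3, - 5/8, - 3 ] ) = [- 6, - 6, - 3,-2.3, - 5/8 , 4,  7 ] 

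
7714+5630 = 13344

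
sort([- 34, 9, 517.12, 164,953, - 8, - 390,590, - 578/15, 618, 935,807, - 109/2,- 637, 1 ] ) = [-637,-390, - 109/2, - 578/15, - 34,-8, 1 , 9,  164, 517.12, 590, 618, 807, 935, 953]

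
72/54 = 4/3 = 1.33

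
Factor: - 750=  - 2^1*3^1*5^3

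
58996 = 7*8428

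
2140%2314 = 2140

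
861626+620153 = 1481779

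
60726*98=5951148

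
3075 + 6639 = 9714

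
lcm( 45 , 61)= 2745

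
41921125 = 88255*475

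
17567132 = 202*86966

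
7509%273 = 138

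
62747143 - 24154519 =38592624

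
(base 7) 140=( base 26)2P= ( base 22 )3b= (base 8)115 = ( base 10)77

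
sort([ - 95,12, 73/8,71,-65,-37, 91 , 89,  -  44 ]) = [ - 95, - 65,-44, - 37, 73/8,12, 71,89,91] 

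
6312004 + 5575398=11887402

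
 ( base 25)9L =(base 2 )11110110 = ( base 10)246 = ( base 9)303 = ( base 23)AG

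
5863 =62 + 5801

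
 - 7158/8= - 3579/4=- 894.75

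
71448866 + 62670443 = 134119309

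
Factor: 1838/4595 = 2/5 = 2^1* 5^ ( -1 )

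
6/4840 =3/2420=0.00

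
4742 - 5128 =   -  386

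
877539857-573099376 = 304440481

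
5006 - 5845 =-839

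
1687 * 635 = 1071245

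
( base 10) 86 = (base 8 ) 126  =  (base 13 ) 68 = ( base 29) 2s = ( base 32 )2M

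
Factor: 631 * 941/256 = 2^ ( - 8)*631^1 * 941^1= 593771/256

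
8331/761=10 + 721/761  =  10.95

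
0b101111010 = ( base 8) 572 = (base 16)17A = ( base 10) 378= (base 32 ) BQ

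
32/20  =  1 +3/5 = 1.60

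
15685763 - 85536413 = -69850650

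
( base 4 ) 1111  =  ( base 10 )85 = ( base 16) 55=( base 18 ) 4D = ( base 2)1010101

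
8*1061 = 8488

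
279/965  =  279/965 = 0.29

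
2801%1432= 1369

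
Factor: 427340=2^2*5^1*23^1*929^1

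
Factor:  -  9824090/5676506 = -4912045/2838253 = - 5^1 * 11^( - 1 )*59^1*16651^1*258023^(-1)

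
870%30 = 0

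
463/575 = 463/575 = 0.81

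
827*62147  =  51395569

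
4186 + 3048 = 7234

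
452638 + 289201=741839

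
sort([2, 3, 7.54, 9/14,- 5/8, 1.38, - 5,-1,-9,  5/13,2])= [-9, - 5,-1,-5/8, 5/13, 9/14, 1.38, 2,2, 3,7.54 ] 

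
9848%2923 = 1079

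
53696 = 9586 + 44110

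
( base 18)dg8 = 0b1000110011100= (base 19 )C95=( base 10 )4508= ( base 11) 3429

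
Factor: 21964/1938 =34/3=2^1*3^( - 1 ) * 17^1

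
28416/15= 1894 +2/5 =1894.40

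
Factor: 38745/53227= 3^3*5^1*7^1*17^ ( - 1)*31^( - 1)*41^1*101^( - 1)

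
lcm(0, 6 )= 0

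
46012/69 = 666+58/69 = 666.84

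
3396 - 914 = 2482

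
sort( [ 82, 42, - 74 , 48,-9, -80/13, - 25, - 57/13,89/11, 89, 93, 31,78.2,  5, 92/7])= [  -  74, - 25, - 9,  -  80/13, - 57/13 , 5,89/11, 92/7,31 , 42, 48, 78.2,82, 89,  93]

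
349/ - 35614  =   - 1 + 35265/35614 = -0.01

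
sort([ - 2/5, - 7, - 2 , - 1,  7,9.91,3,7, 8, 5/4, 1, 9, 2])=[ - 7, - 2,  -  1, - 2/5, 1, 5/4, 2  ,  3, 7,7,8, 9,9.91 ]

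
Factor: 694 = 2^1*347^1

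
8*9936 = 79488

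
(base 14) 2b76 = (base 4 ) 1321010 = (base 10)7748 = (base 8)17104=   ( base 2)1111001000100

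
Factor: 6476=2^2 *1619^1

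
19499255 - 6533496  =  12965759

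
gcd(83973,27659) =1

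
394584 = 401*984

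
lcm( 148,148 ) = 148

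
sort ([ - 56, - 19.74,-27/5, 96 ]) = [- 56, - 19.74, - 27/5,96]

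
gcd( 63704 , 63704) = 63704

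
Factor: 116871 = 3^1*163^1*239^1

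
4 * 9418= 37672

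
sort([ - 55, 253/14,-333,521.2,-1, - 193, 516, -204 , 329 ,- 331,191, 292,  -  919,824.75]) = [- 919, - 333, - 331,-204, - 193, - 55, -1,253/14,191, 292, 329,516, 521.2,824.75]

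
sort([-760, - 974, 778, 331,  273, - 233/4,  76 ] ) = [-974, - 760,-233/4 , 76, 273, 331,778 ] 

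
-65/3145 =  - 1 + 616/629 = -0.02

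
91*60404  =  5496764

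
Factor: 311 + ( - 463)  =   - 2^3*19^1 = - 152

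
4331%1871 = 589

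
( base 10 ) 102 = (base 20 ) 52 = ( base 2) 1100110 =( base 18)5c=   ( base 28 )3i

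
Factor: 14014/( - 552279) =-22/867 = -2^1*3^( - 1)*11^1*17^( - 2 )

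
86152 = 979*88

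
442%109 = 6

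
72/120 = 3/5  =  0.60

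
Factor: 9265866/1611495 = 3088622/537165 = 2^1*3^( - 3)*5^ (-1 )*23^(  -  1)*173^( - 1)*1544311^1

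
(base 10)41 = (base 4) 221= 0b101001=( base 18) 25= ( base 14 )2d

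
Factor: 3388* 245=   2^2*5^1 * 7^3*11^2 =830060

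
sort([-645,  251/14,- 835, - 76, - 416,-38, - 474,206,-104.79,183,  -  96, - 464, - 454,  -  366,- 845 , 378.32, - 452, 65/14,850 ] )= [ - 845, - 835, - 645, - 474, - 464  ,-454, - 452, -416, - 366, - 104.79, - 96, - 76, -38,65/14, 251/14,183 , 206,378.32, 850]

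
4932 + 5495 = 10427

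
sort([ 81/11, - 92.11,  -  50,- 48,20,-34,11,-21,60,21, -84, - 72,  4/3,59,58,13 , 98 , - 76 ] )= [ - 92.11,-84, - 76, - 72,-50, - 48,-34,  -  21,4/3,81/11, 11, 13,  20,21 , 58, 59,  60 , 98]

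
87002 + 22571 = 109573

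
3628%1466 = 696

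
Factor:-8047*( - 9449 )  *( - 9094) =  - 2^1*11^1*13^1*619^1*859^1*4547^1 =- 691472320682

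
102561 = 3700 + 98861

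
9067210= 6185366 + 2881844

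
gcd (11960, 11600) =40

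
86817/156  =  556 + 27/52 = 556.52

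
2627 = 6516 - 3889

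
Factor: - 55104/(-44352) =3^( - 1) *11^(-1 )*41^1 = 41/33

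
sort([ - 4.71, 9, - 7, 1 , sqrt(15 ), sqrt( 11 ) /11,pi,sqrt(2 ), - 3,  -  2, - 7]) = [ - 7,- 7 , - 4.71, - 3, - 2, sqrt(11 ) /11,1,sqrt(2),pi, sqrt(15), 9 ]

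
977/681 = 977/681 = 1.43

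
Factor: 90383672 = 2^3*109^1 * 103651^1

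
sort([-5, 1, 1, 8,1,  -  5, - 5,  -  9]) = [-9,-5, - 5,-5, 1,1,1,8]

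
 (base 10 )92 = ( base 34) 2O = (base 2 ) 1011100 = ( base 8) 134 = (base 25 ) 3h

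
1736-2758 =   -  1022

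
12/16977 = 4/5659 = 0.00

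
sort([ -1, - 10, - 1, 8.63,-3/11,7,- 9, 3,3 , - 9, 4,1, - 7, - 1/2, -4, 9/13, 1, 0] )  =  [ - 10  , - 9, - 9, - 7,-4, - 1,- 1, - 1/2, - 3/11,0,  9/13, 1,1, 3, 3, 4, 7, 8.63]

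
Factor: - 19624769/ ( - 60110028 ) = 2^(-2)*3^( - 2)*11^ (  -  1 ) * 17^( - 1 ) * 67^1*83^1 * 3529^1 * 8929^( - 1)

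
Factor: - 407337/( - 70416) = 833/144 = 2^(-4)*3^( - 2)*7^2*  17^1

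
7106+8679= 15785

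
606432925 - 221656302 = 384776623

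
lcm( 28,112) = 112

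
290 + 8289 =8579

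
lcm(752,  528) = 24816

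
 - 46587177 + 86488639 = 39901462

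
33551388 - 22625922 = 10925466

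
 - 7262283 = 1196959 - 8459242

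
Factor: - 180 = -2^2*3^2*5^1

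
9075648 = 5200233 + 3875415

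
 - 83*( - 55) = 4565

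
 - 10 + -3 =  - 13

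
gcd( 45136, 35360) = 208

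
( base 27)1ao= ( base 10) 1023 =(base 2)1111111111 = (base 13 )609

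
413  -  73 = 340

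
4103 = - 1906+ 6009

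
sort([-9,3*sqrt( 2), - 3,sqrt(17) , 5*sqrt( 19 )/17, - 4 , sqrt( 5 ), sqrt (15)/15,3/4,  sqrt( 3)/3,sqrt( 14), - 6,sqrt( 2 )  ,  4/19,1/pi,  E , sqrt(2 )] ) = [ - 9, - 6,-4, - 3, 4/19,sqrt(15 ) /15,1/pi,sqrt( 3) /3, 3/4,5*sqrt ( 19 ) /17,sqrt(2 ),sqrt( 2 ), sqrt( 5), E, sqrt( 14), sqrt( 17 ), 3*sqrt ( 2 )] 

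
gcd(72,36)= 36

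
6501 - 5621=880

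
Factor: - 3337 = - 47^1*71^1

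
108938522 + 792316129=901254651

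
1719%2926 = 1719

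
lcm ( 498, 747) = 1494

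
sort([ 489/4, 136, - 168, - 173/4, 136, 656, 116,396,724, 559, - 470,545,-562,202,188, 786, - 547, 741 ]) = [  -  562,-547,-470,- 168, - 173/4, 116, 489/4, 136,136, 188 , 202, 396, 545,559, 656, 724, 741, 786]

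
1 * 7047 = 7047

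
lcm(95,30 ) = 570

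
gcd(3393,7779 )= 3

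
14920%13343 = 1577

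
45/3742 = 45/3742 = 0.01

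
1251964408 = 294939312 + 957025096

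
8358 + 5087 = 13445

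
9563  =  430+9133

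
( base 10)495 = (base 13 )2C1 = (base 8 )757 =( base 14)275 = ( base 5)3440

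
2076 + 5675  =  7751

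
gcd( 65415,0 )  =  65415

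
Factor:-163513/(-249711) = 497/759 = 3^( - 1 )*7^1*11^(-1) *23^( - 1)*71^1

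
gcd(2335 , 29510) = 5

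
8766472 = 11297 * 776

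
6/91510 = 3/45755 =0.00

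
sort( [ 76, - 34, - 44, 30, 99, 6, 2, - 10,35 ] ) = [  -  44,  -  34, - 10,2 , 6,30 , 35,76,99 ]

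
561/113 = 4 + 109/113 = 4.96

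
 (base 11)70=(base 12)65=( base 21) 3E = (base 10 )77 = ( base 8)115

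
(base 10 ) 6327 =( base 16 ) 18b7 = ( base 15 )1d1c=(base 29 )7f5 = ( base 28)81r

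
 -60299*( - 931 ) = 56138369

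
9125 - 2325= 6800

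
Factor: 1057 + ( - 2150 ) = -1093^1=- 1093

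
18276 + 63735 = 82011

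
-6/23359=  - 6/23359= - 0.00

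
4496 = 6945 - 2449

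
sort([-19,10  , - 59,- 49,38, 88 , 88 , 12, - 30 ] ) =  [ - 59 , - 49,-30,  -  19,10 , 12, 38,88,  88]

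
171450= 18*9525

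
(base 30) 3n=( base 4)1301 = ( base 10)113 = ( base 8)161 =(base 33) 3E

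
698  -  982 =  - 284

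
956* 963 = 920628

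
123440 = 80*1543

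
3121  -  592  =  2529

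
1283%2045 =1283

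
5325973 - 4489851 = 836122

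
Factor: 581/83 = 7 = 7^1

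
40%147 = 40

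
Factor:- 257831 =-7^1*36833^1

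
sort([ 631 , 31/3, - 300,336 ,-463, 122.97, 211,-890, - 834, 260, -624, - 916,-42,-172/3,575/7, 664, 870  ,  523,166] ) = [ - 916,  -  890, - 834,-624, - 463 ,-300,-172/3, - 42, 31/3, 575/7, 122.97,  166 , 211, 260,  336, 523, 631, 664, 870]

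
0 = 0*9103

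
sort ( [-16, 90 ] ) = [ - 16, 90]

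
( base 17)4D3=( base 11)1045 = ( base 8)2544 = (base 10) 1380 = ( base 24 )29C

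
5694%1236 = 750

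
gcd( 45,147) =3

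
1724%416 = 60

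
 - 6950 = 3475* ( - 2 )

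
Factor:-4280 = - 2^3*5^1*107^1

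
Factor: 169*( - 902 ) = -2^1*11^1*13^2*41^1 = - 152438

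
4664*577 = 2691128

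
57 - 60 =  - 3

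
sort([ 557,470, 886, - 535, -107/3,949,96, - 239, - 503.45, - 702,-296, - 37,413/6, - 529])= [ -702, - 535, - 529,-503.45, - 296, - 239 , - 37, - 107/3, 413/6, 96,470,  557, 886,949]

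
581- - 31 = 612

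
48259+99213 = 147472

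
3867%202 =29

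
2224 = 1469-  - 755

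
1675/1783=1675/1783=0.94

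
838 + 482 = 1320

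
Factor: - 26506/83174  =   - 29/91=- 7^( - 1 )*13^(-1)*29^1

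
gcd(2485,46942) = 7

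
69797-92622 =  - 22825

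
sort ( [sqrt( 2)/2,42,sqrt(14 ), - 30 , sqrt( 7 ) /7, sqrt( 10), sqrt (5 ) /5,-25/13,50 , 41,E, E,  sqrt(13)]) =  [ - 30,- 25/13, sqrt( 7 )/7 , sqrt( 5) /5, sqrt( 2 )/2,E, E,  sqrt(10 ),sqrt ( 13) , sqrt( 14 ),41,  42, 50 ] 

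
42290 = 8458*5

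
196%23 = 12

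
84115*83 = 6981545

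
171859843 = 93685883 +78173960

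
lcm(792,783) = 68904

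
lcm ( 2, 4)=4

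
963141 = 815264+147877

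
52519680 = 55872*940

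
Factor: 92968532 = 2^2*2971^1*7823^1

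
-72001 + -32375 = -104376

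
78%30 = 18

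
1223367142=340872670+882494472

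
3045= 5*609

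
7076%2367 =2342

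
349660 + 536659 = 886319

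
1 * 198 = 198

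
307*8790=2698530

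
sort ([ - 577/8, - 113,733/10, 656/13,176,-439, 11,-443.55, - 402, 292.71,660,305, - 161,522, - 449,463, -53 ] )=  [ - 449, - 443.55, - 439, - 402, - 161,-113, - 577/8, - 53,11,656/13, 733/10,176,292.71,305,463,522,  660] 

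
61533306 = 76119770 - 14586464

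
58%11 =3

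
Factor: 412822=2^1 * 206411^1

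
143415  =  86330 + 57085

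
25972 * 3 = 77916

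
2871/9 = 319 = 319.00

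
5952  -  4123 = 1829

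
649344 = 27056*24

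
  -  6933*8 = -55464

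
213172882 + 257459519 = 470632401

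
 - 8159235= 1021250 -9180485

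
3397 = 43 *79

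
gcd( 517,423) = 47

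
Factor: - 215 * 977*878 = - 2^1*5^1*43^1 * 439^1 *977^1 = - 184428290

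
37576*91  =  3419416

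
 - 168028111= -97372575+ - 70655536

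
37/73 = 37/73 = 0.51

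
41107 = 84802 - 43695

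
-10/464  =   - 5/232  =  -0.02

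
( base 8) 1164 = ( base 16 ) 274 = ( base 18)1GG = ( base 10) 628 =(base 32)jk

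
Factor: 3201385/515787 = 3^(-1 )*5^1*11^1*58207^1*  171929^(-1 ) 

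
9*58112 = 523008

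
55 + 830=885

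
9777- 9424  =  353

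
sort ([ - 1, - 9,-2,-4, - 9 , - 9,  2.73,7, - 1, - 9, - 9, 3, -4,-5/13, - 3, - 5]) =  [-9,-9,-9,-9,  -  9 , - 5,  -  4, - 4,-3,-2 , - 1, - 1 ,-5/13 , 2.73, 3,7] 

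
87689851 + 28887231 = 116577082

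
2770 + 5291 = 8061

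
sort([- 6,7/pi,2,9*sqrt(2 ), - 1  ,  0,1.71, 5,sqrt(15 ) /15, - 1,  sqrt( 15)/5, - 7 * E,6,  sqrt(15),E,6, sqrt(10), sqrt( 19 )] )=[ - 7*E, - 6, - 1, - 1,  0,sqrt (15 ) /15 , sqrt(15) /5,1.71, 2,7/pi, E,  sqrt(10 ),sqrt(15 ),sqrt(19 ), 5,6,  6, 9 * sqrt( 2)] 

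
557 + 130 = 687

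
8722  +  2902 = 11624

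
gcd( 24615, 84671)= 1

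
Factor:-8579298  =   - 2^1*3^1*7^1 * 13^1*19^1  *  827^1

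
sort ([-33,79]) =[ - 33, 79 ]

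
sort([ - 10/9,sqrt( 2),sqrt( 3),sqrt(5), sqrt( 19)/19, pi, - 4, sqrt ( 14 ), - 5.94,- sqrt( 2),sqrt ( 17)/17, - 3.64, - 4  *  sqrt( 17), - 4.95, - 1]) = [ - 4 * sqrt( 17), - 5.94,  -  4.95, - 4, - 3.64, - sqrt( 2 ),- 10/9, - 1, sqrt( 19) /19,sqrt( 17 ) /17, sqrt ( 2 ),sqrt( 3),sqrt (5),pi,sqrt( 14) ] 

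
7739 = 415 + 7324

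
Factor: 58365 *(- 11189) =-653045985=-3^2*5^1*67^1*167^1 * 1297^1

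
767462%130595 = 114487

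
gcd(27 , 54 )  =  27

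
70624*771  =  54451104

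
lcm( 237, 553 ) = 1659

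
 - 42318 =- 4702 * 9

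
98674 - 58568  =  40106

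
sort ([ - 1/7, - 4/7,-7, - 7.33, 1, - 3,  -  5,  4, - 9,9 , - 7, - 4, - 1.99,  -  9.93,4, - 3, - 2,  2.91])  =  [ - 9.93, - 9, - 7.33, - 7, - 7, - 5, - 4, - 3, - 3, - 2, - 1.99, - 4/7,-1/7, 1, 2.91,4,4 , 9 ] 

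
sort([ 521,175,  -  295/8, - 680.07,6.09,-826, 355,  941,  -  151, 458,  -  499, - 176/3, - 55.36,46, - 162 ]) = [ - 826, - 680.07, - 499, - 162, -151, - 176/3, - 55.36 ,  -  295/8,6.09,  46, 175,355,458,521,941]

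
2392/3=2392/3 = 797.33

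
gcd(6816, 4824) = 24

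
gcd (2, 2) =2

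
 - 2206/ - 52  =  1103/26 =42.42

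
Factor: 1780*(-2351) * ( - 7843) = 32821229540 = 2^2*5^1 * 11^1*23^1 * 31^1*89^1*2351^1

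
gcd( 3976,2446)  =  2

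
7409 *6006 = 44498454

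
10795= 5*2159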